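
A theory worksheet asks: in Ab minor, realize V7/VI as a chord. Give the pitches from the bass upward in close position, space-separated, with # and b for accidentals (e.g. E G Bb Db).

Cb Eb Gb Bbb

The slash means an applied dominant: we want the dominant of VI. In Ab minor, VI is Fb major, and its dominant is built on Cb.
Building a dominant seventh chord on Cb gives Cb-Eb-Gb-Bbb.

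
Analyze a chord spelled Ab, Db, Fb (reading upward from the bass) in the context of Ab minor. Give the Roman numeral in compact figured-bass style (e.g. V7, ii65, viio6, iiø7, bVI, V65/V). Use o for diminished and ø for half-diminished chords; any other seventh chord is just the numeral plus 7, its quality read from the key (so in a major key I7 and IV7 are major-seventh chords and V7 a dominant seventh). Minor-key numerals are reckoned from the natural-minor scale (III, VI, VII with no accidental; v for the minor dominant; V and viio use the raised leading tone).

iv64

The pitches Db-Fb-Ab form a minor triad rooted on Db.
Db is scale degree 4 in Ab minor, and a minor triad on that degree is written iv.
With Ab in the bass the chord is in second inversion, so the figured bass is 64.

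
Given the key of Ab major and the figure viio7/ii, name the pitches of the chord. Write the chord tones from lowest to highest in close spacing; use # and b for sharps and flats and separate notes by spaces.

The slash marks an applied leading-tone chord: viio of ii. In Ab major, ii is Bb, so the leading tone to it is A, a half step below.
Building a fully diminished seventh chord on A gives A-C-Eb-Gb.

A C Eb Gb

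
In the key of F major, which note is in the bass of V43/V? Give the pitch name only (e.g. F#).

D

The applied chord V43/V is rooted on G: G-B-D-F.
The figure 43 means second inversion — the fifth is in the bass.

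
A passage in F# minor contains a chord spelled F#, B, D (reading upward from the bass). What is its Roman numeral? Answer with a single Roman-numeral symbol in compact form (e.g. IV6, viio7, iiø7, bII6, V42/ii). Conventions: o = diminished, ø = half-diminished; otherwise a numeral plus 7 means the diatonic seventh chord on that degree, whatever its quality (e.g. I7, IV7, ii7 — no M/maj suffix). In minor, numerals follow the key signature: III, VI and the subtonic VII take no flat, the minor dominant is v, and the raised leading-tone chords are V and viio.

The pitches B-D-F# form a minor triad rooted on B.
In F# minor, B is the subdominant; the diatonic minor triad there is iv.
With F# in the bass the chord is in second inversion, so the figured bass is 64.

iv64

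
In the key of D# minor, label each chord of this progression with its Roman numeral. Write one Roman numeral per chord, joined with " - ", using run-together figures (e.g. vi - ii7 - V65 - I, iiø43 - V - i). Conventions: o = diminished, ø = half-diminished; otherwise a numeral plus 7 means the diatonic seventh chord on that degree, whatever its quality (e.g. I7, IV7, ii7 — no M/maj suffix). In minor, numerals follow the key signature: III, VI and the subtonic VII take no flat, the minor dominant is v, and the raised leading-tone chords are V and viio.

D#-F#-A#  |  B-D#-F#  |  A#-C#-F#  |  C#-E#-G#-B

i - VI - III6 - VII7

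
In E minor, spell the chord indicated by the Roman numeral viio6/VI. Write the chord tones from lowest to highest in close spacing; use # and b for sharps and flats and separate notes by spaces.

D F B

The slash marks an applied leading-tone chord: viio of VI. In E minor, VI is C, so the leading tone to it is B, a half step below.
Building a diminished triad on B gives B-D-F.
The figured bass 6 indicates first inversion, placing the third (D) in the bass: D-F-B.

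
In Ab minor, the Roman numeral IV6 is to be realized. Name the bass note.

F

IV in Ab minor has root Db; the chord is Db-F-Ab.
The figure 6 means first inversion — the third is in the bass.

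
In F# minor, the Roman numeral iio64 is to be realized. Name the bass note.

iio in F# minor has root G#; the chord is G#-B-D.
The figure 64 means second inversion — the fifth is in the bass.

D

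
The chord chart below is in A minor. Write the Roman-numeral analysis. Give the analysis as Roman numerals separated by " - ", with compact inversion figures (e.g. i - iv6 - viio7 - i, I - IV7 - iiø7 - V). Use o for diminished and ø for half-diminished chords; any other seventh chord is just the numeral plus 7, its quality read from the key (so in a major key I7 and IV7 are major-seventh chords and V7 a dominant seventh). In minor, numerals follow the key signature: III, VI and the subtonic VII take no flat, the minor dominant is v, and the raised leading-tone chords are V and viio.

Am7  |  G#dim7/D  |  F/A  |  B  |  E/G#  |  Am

Am7 has root A, degree 1 in A minor, so i7.
G#dim7/D: root G# is the leading tone; fully diminished seventh chord there is viio43.
F/A: major triad on F = scale degree 6 → VI6.
B: chromatic; B is V of V, so V/V.
E/G#: major triad on E = scale degree 5 → V6.
Am: root A is the tonic; minor triad there is i.

i7 - viio43 - VI6 - V/V - V6 - i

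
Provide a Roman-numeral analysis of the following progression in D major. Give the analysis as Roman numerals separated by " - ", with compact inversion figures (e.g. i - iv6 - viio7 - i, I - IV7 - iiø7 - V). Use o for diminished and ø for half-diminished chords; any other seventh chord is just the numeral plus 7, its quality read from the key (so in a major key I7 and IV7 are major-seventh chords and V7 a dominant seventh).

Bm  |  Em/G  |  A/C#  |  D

vi - ii6 - V6 - I

Bm: root B is the submediant; minor triad there is vi.
Em/G: root E is the supertonic; minor triad there is ii6.
A/C#: root A is the dominant; major triad there is V6.
D has root D, degree 1 in D major, so I.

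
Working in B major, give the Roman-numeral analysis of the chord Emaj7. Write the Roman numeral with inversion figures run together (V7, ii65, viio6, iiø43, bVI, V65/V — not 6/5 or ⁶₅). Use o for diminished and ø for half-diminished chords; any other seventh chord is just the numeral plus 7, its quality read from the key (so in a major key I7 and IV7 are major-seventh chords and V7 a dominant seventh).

IV7

Stacked in thirds the chord is E-G#-B-D#: a major seventh chord on E.
In B major, E is the subdominant; the diatonic major seventh chord there is IV7.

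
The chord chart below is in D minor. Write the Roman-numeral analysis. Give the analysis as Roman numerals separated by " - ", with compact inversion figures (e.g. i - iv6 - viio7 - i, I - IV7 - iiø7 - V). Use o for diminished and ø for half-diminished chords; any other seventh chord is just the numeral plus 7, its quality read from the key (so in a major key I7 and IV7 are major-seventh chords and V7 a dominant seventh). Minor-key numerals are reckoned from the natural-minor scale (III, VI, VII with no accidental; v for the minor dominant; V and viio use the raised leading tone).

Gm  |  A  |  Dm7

iv - V - i7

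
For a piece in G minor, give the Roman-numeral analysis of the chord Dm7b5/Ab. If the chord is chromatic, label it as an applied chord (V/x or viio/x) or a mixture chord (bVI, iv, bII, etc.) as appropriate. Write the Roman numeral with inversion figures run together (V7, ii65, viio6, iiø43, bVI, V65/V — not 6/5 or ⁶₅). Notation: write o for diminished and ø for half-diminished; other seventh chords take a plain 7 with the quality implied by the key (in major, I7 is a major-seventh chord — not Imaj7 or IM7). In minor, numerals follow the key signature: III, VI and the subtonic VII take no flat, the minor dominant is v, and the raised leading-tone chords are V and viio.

The pitches D-F-Ab-C form a half-diminished seventh chord rooted on D.
D sits a half step below Eb (VI in G minor); a diminished chord there is the applied leading-tone chord of VI.
With Ab in the bass the chord is in second inversion, so the figured bass is 43.

viiø43/VI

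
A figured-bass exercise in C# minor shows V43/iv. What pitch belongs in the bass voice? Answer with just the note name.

G#

The applied chord V43/iv is rooted on C#: C#-E#-G#-B.
The figure 43 means second inversion — the fifth is in the bass.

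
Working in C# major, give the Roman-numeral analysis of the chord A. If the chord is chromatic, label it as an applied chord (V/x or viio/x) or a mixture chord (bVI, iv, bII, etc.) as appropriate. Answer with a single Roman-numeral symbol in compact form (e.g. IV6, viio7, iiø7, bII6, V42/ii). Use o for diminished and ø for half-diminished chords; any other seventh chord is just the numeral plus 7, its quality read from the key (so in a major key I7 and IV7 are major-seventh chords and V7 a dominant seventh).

Stacked in thirds the chord is A-C#-E: a major triad on A.
A is the lowered sixth degree of C# major (diatonic 6 would be A#). This is a major triad on the lowered sixth degree, borrowed from the parallel minor.

bVI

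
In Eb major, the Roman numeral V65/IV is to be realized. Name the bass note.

The applied chord V65/IV is rooted on Eb: Eb-G-Bb-Db.
The figure 65 means first inversion — the third is in the bass.

G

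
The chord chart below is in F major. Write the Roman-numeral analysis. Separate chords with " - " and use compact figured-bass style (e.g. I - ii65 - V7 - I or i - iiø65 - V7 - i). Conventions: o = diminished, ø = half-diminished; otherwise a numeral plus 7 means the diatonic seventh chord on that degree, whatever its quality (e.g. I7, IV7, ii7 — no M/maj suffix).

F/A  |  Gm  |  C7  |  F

F/A: root F is the tonic; major triad there is I6.
Gm has root G, degree 2 in F major, so ii.
C7: root C is the dominant; dominant seventh chord there is V7.
F has root F, degree 1 in F major, so I.

I6 - ii - V7 - I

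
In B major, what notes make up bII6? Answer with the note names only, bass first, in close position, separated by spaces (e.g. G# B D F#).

E G C

bII6 is the Neapolitan sixth — a major triad on the lowered second degree, here in its customary first inversion. In B major that root is C.
So the chord is C-E-G, a major triad.
With the 6 figure the chord is in first inversion; from the bass E upward in close position it reads E-G-C.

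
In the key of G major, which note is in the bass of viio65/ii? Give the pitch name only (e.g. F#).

B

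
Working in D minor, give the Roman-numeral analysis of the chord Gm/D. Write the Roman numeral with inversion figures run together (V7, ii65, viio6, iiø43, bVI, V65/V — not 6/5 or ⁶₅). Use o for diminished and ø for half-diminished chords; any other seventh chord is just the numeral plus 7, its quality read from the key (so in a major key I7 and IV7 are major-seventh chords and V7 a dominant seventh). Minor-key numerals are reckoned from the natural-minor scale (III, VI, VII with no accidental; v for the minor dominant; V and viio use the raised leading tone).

iv64

Stacked in thirds the chord is G-Bb-D: a minor triad on G.
In D minor, G is the subdominant; the diatonic minor triad there is iv.
With D in the bass the chord is in second inversion, so the figured bass is 64.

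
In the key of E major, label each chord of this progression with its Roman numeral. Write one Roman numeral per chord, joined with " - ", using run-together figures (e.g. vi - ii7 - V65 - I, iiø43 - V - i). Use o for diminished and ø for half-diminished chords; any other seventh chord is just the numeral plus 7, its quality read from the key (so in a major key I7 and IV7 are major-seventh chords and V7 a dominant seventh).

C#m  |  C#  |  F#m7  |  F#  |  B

C#m has root C#, degree 6 in E major, so vi.
C# is the secondary dominant of ii (major triad on C#): V/ii.
F#m7 has root F#, degree 2 in E major, so ii7.
F#: a major triad on F#, the applied dominant of V → V/V.
B has root B, degree 5 in E major, so V.

vi - V/ii - ii7 - V/V - V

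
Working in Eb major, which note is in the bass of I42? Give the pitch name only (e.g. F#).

I in Eb major has root Eb; the chord is Eb-G-Bb-D.
The figure 42 means third inversion — the seventh is in the bass.

D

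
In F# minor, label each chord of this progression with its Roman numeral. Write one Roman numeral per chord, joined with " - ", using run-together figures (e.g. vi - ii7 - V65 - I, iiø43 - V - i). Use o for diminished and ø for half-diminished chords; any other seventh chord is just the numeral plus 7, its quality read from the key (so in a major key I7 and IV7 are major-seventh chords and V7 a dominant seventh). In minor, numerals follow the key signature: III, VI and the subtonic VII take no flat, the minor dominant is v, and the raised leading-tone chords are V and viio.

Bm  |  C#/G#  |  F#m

iv - V64 - i

Bm: root B is the subdominant; minor triad there is iv.
C#/G# has root C#, degree 5 in F# minor, so V64.
F#m: root F# is the tonic; minor triad there is i.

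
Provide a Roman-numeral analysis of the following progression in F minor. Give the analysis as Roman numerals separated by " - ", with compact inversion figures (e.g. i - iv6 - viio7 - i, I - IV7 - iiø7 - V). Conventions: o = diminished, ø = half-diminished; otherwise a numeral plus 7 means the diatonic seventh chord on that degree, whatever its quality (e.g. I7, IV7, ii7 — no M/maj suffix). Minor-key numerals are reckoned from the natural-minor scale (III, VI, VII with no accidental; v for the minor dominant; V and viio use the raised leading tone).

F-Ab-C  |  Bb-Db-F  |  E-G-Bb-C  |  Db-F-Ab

i - iv - V65 - VI

F-Ab-C: root F is the tonic; minor triad there is i.
Bb-Db-F has root Bb, degree 4 in F minor, so iv.
E-G-Bb-C has root C, degree 5 in F minor, so V65.
Db-F-Ab: major triad on Db = scale degree 6 → VI.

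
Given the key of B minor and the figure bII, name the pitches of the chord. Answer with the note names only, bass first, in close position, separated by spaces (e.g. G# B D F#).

bII is the Neapolitan chord — a major triad on the lowered second degree. In B minor that root is C.
So the chord is C-E-G, a major triad.

C E G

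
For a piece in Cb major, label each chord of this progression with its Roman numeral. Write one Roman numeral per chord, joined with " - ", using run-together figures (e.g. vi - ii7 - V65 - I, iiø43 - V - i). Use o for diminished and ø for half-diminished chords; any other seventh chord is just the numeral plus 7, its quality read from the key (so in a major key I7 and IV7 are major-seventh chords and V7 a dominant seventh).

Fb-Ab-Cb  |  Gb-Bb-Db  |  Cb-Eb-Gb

IV - V - I

Fb-Ab-Cb: root Fb is the subdominant; major triad there is IV.
Gb-Bb-Db has root Gb, degree 5 in Cb major, so V.
Cb-Eb-Gb has root Cb, degree 1 in Cb major, so I.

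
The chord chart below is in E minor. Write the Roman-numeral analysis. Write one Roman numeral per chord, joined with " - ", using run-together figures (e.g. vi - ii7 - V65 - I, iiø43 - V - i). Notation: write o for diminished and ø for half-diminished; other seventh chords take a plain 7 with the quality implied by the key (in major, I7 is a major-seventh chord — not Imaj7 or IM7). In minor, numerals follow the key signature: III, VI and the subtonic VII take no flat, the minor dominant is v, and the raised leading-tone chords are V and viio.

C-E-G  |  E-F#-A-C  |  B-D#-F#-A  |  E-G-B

VI - iiø42 - V7 - i

C-E-G: major triad on C = scale degree 6 → VI.
E-F#-A-C has root F#, degree 2 in E minor, so iiø42.
B-D#-F#-A has root B, degree 5 in E minor, so V7.
E-G-B: minor triad on E = scale degree 1 → i.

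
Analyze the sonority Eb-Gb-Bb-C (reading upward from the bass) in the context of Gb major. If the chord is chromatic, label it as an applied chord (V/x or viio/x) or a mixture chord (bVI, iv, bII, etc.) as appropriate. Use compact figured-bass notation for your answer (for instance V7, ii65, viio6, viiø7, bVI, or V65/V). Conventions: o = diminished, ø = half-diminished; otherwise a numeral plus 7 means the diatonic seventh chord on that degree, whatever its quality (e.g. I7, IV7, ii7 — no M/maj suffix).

viiø65/V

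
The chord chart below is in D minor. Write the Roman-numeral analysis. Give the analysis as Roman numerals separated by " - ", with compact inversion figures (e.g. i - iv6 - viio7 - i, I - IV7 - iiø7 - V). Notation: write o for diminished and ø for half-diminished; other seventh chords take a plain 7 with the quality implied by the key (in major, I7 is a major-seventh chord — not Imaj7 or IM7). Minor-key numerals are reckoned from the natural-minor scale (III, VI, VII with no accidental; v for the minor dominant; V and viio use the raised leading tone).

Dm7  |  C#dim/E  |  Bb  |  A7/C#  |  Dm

i7 - viio6 - VI - V65 - i

Dm7: root D is the tonic; minor seventh chord there is i7.
C#dim/E: root C# is the leading tone; diminished triad there is viio6.
Bb: major triad on Bb = scale degree 6 → VI.
A7/C# has root A, degree 5 in D minor, so V65.
Dm: root D is the tonic; minor triad there is i.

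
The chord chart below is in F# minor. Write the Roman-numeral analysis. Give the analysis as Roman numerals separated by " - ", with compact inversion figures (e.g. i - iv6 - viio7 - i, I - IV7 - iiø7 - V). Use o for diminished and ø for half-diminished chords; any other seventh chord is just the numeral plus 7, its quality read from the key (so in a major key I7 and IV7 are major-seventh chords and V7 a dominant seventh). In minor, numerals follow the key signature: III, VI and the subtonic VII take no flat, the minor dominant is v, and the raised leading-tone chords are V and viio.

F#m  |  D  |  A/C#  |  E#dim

i - VI - III6 - viio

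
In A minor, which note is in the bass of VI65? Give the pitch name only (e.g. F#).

VI in A minor has root F; the chord is F-A-C-E.
The figure 65 means first inversion — the third is in the bass.

A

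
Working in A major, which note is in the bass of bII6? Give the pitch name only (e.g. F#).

D

bII in A major has root Bb; the chord is Bb-D-F.
The figure 6 means first inversion — the third is in the bass.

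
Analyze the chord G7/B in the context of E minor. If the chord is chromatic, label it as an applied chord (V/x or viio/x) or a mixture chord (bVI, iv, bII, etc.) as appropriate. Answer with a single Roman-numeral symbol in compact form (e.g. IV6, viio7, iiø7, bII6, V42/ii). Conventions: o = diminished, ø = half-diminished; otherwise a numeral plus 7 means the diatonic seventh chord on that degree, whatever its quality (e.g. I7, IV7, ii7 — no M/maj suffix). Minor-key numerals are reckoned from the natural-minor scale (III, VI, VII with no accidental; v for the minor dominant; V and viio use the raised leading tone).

Stacked in thirds the chord is G-B-D-F: a dominant seventh chord on G.
G is not a diatonic chord root with this quality in E minor, but it lies a perfect fifth above C (VI), so the chord functions as an applied dominant of VI.
With B in the bass the chord is in first inversion, so the figured bass is 65.

V65/VI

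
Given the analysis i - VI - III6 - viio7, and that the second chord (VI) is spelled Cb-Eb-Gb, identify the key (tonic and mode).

The anchor chord is a major triad on Cb, labeled VI.
If Cb is scale degree 6 and the mode makes that degree carry a major triad, the tonic is Eb and the mode is minor.

Eb minor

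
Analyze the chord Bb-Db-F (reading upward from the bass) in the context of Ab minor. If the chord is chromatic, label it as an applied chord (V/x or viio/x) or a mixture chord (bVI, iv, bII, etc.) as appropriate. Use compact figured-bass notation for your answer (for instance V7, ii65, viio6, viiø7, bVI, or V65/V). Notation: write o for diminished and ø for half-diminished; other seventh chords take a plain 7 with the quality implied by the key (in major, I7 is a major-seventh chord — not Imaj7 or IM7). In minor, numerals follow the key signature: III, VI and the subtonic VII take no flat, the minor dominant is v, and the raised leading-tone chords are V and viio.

Stacked in thirds the chord is Bb-Db-F: a minor triad on Bb.
Bb is the second degree of Ab minor. This is the minor supertonic, borrowed from the parallel major (the Dorian ii).

ii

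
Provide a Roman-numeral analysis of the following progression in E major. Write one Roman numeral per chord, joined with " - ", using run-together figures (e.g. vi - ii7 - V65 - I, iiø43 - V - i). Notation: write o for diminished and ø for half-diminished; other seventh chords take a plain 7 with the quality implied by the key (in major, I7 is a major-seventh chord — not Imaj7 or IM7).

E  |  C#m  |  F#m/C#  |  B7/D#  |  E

I - vi - ii64 - V65 - I

E: major triad on E = scale degree 1 → I.
C#m has root C#, degree 6 in E major, so vi.
F#m/C#: root F# is the supertonic; minor triad there is ii64.
B7/D# has root B, degree 5 in E major, so V65.
E has root E, degree 1 in E major, so I.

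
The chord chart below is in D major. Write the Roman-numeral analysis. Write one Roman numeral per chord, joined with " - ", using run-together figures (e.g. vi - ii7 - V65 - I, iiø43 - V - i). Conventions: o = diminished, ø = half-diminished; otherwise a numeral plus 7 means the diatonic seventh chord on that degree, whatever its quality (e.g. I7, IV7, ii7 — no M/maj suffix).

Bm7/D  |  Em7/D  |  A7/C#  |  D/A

vi65 - ii42 - V65 - I64

Bm7/D: minor seventh chord on B = scale degree 6 → vi65.
Em7/D: root E is the supertonic; minor seventh chord there is ii42.
A7/C# has root A, degree 5 in D major, so V65.
D/A: major triad on D = scale degree 1 → I64.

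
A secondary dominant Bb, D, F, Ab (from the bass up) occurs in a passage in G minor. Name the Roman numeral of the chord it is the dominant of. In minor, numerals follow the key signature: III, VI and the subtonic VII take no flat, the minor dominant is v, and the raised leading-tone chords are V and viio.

VI

The chord is a dominant seventh chord on Bb.
A dominant resolves down a perfect fifth: Bb → Eb. In G minor, Eb is scale degree 6, i.e. VI.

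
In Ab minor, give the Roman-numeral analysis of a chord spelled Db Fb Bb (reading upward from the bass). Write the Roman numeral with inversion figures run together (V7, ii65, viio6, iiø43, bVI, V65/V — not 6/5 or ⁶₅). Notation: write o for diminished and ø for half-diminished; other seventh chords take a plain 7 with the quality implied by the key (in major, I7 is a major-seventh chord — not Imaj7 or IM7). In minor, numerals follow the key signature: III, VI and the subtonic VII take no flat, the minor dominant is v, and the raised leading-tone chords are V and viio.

iio6

The pitches Bb-Db-Fb form a diminished triad rooted on Bb.
Bb is scale degree 2 in Ab minor, and a diminished triad on that degree is written iio.
With Db in the bass the chord is in first inversion, so the figured bass is 6.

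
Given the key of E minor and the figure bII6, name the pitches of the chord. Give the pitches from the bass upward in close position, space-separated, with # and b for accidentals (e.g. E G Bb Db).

Scale degree 2 in E minor is F#; lowering it a half step gives F. bII6 is the Neapolitan sixth — a major triad on the lowered second degree, here in its customary first inversion.
So the chord is F-A-C.
The figured bass 6 indicates first inversion, placing the third (A) in the bass: A-C-F.

A C F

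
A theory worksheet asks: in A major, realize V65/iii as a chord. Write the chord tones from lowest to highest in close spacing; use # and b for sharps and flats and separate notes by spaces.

The slash means an applied dominant: we want the dominant of iii. In A major, iii is C# minor, and its dominant is built on G#.
Building a dominant seventh chord on G# gives G#-B#-D#-F#.
The figured bass 65 indicates first inversion, placing the third (B#) in the bass: B#-D#-F#-G#.

B# D# F# G#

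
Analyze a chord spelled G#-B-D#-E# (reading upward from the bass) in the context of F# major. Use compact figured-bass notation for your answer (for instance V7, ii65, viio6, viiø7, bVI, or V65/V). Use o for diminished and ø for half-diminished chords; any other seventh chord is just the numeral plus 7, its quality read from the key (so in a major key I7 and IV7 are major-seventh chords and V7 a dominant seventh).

Stacked in thirds the chord is E#-G#-B-D#: a half-diminished seventh chord on E#.
In F# major, E# is the leading tone; the diatonic half-diminished seventh chord there is viiø7.
With G# in the bass the chord is in first inversion, so the figured bass is 65.

viiø65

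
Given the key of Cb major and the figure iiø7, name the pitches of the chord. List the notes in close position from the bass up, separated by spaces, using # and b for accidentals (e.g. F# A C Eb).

iiø7 is the half-diminished supertonic seventh, borrowed from the parallel minor. In Cb major that root is Db.
So the chord is Db-Fb-Abb-Cb, a half-diminished seventh chord.

Db Fb Abb Cb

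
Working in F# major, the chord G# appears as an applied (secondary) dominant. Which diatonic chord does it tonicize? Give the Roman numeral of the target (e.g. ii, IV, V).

V

The chord is a major triad on G#.
A dominant resolves down a perfect fifth: G# → C#. In F# major, C# is scale degree 5, i.e. V.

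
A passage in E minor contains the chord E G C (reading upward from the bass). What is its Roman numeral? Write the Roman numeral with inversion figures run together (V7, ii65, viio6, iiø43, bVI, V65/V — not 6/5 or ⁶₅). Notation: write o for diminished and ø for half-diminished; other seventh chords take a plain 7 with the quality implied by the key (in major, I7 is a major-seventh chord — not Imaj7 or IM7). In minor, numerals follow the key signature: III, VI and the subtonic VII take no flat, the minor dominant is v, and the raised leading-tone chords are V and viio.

VI6

The pitches C-E-G form a major triad rooted on C.
C is scale degree 6 in E minor, and a major triad on that degree is written VI.
With E in the bass the chord is in first inversion, so the figured bass is 6.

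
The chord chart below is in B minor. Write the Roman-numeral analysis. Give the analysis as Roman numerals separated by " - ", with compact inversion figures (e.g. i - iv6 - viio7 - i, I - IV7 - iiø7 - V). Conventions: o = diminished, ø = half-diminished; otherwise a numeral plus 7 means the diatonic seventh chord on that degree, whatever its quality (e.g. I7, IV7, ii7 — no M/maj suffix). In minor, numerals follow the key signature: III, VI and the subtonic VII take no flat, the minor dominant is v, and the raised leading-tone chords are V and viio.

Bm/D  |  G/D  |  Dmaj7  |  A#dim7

i6 - VI64 - III7 - viio7

Bm/D: root B is the tonic; minor triad there is i6.
G/D has root G, degree 6 in B minor, so VI64.
Dmaj7 has root D, degree 3 in B minor, so III7.
A#dim7: fully diminished seventh chord on A# = scale degree 7 → viio7.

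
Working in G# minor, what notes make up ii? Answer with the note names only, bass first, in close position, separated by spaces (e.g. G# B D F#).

ii is the minor supertonic, borrowed from the parallel major (the Dorian ii). In G# minor that root is A#.
So the chord is A#-C#-E#, a minor triad.

A# C# E#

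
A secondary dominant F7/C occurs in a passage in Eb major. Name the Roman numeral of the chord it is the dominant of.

V

The chord is a dominant seventh chord on F.
A dominant resolves down a perfect fifth: F → Bb. In Eb major, Bb is scale degree 5, i.e. V.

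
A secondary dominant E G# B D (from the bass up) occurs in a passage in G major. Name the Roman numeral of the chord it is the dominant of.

ii

The chord is a dominant seventh chord on E.
A dominant resolves down a perfect fifth: E → A. In G major, A is scale degree 2, i.e. ii.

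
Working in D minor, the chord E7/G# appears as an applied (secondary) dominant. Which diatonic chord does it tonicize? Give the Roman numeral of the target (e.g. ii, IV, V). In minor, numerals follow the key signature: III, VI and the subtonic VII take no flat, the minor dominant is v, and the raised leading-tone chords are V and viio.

The chord is a dominant seventh chord on E.
A dominant resolves down a perfect fifth: E → A. In D minor, A is scale degree 5, i.e. V.

V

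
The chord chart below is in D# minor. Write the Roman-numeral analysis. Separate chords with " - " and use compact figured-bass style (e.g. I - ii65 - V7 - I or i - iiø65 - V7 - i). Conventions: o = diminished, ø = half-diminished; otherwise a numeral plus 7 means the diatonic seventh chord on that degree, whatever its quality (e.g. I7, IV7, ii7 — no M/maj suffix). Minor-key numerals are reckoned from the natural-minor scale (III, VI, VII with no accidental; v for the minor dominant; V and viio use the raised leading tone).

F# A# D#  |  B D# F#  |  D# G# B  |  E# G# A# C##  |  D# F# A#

i6 - VI - iv64 - V43 - i

F#-A#-D# has root D#, degree 1 in D# minor, so i6.
B-D#-F#: major triad on B = scale degree 6 → VI.
D#-G#-B: root G# is the subdominant; minor triad there is iv64.
E#-G#-A#-C## has root A#, degree 5 in D# minor, so V43.
D#-F#-A#: root D# is the tonic; minor triad there is i.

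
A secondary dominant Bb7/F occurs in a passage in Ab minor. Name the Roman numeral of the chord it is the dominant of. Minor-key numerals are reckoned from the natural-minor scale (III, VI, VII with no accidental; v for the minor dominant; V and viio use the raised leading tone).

The chord is a dominant seventh chord on Bb.
A dominant resolves down a perfect fifth: Bb → Eb. In Ab minor, Eb is scale degree 5, i.e. V.

V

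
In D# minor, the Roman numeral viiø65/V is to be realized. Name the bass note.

B#

The applied chord viiø65/V is rooted on G##: G##-B#-D#-F##.
The figure 65 means first inversion — the third is in the bass.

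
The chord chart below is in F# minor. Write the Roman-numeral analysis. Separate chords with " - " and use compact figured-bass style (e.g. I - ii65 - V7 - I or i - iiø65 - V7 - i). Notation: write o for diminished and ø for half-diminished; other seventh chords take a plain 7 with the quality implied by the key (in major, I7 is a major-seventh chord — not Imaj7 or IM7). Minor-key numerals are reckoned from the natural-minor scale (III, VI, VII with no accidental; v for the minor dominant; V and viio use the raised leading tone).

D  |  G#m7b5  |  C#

VI - iiø7 - V

D: root D is the submediant; major triad there is VI.
G#m7b5: half-diminished seventh chord on G# = scale degree 2 → iiø7.
C#: major triad on C# = scale degree 5 → V.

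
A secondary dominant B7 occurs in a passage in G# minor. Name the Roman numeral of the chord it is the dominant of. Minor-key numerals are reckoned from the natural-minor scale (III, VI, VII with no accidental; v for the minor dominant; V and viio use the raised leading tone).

VI

The chord is a dominant seventh chord on B.
A dominant resolves down a perfect fifth: B → E. In G# minor, E is scale degree 6, i.e. VI.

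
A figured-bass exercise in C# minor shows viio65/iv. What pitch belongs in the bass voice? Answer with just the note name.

G#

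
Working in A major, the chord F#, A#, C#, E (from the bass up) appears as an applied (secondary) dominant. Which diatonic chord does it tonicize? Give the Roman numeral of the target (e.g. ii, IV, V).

ii

The chord is a dominant seventh chord on F#.
A dominant resolves down a perfect fifth: F# → B. In A major, B is scale degree 2, i.e. ii.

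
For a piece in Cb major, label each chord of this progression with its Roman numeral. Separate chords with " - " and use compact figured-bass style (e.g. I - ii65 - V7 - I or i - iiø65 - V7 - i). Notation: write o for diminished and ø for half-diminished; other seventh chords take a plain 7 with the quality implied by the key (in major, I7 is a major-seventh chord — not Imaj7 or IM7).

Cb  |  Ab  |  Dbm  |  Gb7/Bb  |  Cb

Cb: major triad on Cb = scale degree 1 → I.
Ab: a major triad on Ab, the applied dominant of ii → V/ii.
Dbm: root Db is the supertonic; minor triad there is ii.
Gb7/Bb has root Gb, degree 5 in Cb major, so V65.
Cb has root Cb, degree 1 in Cb major, so I.

I - V/ii - ii - V65 - I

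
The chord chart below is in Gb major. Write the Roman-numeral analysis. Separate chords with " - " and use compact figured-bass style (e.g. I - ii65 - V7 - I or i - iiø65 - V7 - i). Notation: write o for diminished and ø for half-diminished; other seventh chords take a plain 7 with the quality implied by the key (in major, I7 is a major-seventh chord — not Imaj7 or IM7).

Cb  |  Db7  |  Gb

Cb: root Cb is the subdominant; major triad there is IV.
Db7: dominant seventh chord on Db = scale degree 5 → V7.
Gb has root Gb, degree 1 in Gb major, so I.

IV - V7 - I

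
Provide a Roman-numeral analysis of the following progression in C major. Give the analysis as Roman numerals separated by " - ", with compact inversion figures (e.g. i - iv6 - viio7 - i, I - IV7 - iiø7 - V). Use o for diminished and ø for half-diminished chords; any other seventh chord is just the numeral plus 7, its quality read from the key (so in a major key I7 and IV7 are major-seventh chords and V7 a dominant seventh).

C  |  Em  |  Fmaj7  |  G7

C: root C is the tonic; major triad there is I.
Em: root E is the mediant; minor triad there is iii.
Fmaj7 has root F, degree 4 in C major, so IV7.
G7: dominant seventh chord on G = scale degree 5 → V7.

I - iii - IV7 - V7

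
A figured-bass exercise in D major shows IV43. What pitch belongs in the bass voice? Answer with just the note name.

IV in D major has root G; the chord is G-B-D-F#.
The figure 43 means second inversion — the fifth is in the bass.

D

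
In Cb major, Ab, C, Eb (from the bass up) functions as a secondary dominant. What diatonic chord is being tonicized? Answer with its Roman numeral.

ii

The chord is a major triad on Ab.
A dominant resolves down a perfect fifth: Ab → Db. In Cb major, Db is scale degree 2, i.e. ii.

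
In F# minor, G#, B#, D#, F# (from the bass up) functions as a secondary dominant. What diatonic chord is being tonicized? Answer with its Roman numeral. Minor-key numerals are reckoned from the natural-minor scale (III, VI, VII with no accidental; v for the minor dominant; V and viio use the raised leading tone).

The chord is a dominant seventh chord on G#.
A dominant resolves down a perfect fifth: G# → C#. In F# minor, C# is scale degree 5, i.e. V.

V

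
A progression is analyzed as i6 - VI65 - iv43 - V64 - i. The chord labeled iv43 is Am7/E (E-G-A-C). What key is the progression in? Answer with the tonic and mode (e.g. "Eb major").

The chord Am7/E is a minor seventh chord rooted on A; its label is iv43.
iv43 on A implies A is the subdominant; that puts the tonic at E, and the lowercase numeral fits minor mode.

E minor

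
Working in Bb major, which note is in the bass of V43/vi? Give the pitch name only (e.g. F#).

A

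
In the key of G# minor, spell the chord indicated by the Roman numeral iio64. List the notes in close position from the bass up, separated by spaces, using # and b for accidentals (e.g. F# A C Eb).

The numeral's case and figure indicate a diminished triad. In G# minor its root, the supertonic, is A#.
Stacking thirds from A# gives A#-C#-E.
With the 64 figure the chord is in second inversion; from the bass E upward in close position it reads E-A#-C#.

E A# C#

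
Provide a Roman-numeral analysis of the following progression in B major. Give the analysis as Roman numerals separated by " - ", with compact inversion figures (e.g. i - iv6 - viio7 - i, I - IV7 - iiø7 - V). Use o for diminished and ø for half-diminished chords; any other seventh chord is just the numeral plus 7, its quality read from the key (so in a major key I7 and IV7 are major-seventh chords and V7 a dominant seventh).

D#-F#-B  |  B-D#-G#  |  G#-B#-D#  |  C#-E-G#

I6 - vi6 - V/ii - ii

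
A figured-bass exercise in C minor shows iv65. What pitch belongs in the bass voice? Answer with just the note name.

Ab

iv in C minor has root F; the chord is F-Ab-C-Eb.
The figure 65 means first inversion — the third is in the bass.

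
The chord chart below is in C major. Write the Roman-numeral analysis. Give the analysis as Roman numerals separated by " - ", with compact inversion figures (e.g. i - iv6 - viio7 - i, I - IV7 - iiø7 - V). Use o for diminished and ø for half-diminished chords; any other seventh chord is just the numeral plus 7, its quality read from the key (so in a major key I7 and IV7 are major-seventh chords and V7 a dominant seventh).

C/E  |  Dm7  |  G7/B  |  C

C/E has root C, degree 1 in C major, so I6.
Dm7 has root D, degree 2 in C major, so ii7.
G7/B: dominant seventh chord on G = scale degree 5 → V65.
C: root C is the tonic; major triad there is I.

I6 - ii7 - V65 - I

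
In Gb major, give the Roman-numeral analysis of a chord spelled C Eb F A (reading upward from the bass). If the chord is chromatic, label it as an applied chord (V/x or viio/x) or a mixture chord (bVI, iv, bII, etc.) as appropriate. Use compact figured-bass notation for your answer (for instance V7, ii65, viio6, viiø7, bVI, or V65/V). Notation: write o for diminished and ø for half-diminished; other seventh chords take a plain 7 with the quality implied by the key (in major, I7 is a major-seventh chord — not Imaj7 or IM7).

V43/iii

Stacked in thirds the chord is F-A-C-Eb: a dominant seventh chord on F.
F is not a diatonic chord root with this quality in Gb major, but it lies a perfect fifth above Bb (iii), so the chord functions as an applied dominant of iii.
With C in the bass the chord is in second inversion, so the figured bass is 43.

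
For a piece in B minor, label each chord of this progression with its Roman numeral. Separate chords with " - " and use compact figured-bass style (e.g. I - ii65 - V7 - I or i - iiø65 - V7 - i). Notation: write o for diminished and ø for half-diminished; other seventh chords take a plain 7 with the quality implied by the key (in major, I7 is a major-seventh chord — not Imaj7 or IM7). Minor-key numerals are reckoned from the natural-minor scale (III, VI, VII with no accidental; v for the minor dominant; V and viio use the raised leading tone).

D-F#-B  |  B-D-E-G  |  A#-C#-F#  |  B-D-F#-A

i6 - iv43 - V6 - i7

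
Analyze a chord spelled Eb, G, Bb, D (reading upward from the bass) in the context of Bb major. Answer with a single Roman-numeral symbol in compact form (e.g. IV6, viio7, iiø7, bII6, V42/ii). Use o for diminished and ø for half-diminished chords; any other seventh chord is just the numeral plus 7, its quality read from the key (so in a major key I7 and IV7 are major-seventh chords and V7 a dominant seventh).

IV7

The pitches Eb-G-Bb-D form a major seventh chord rooted on Eb.
Eb is scale degree 4 in Bb major, and a major seventh chord on that degree is written IV7.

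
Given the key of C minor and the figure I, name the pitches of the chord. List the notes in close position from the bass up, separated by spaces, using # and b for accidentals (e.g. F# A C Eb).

C E G

Scale degree 1 in C minor is C; here the chord built on it is altered to a major triad. I is the major tonic (Picardy third), borrowed from the parallel major.
So the chord is C-E-G.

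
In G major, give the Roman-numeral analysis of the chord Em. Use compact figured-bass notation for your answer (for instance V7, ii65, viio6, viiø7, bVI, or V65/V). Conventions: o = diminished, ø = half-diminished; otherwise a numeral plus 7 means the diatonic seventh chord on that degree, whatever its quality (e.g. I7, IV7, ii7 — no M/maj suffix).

vi

Stacked in thirds the chord is E-G-B: a minor triad on E.
In G major, E is the submediant; the diatonic minor triad there is vi.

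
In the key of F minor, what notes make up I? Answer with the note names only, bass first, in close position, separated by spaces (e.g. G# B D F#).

F A C

Scale degree 1 in F minor is F; here the chord built on it is altered to a major triad. I is the major tonic (Picardy third), borrowed from the parallel major.
So the chord is F-A-C, a major triad.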